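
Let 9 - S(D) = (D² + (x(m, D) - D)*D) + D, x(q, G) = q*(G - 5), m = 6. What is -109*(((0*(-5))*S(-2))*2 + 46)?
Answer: -5014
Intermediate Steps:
x(q, G) = q*(-5 + G)
S(D) = 9 - D - D² - D*(-30 + 5*D) (S(D) = 9 - ((D² + (6*(-5 + D) - D)*D) + D) = 9 - ((D² + ((-30 + 6*D) - D)*D) + D) = 9 - ((D² + (-30 + 5*D)*D) + D) = 9 - ((D² + D*(-30 + 5*D)) + D) = 9 - (D + D² + D*(-30 + 5*D)) = 9 + (-D - D² - D*(-30 + 5*D)) = 9 - D - D² - D*(-30 + 5*D))
-109*(((0*(-5))*S(-2))*2 + 46) = -109*(((0*(-5))*(9 - 1*(-2) - 6*(-2)*(-5 - 2)))*2 + 46) = -109*((0*(9 + 2 - 6*(-2)*(-7)))*2 + 46) = -109*((0*(9 + 2 - 84))*2 + 46) = -109*((0*(-73))*2 + 46) = -109*(0*2 + 46) = -109*(0 + 46) = -109*46 = -5014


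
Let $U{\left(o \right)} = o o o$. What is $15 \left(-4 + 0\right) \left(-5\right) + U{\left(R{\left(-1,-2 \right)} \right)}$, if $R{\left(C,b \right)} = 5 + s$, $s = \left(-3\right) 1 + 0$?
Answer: $308$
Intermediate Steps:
$s = -3$ ($s = -3 + 0 = -3$)
$R{\left(C,b \right)} = 2$ ($R{\left(C,b \right)} = 5 - 3 = 2$)
$U{\left(o \right)} = o^{3}$ ($U{\left(o \right)} = o^{2} o = o^{3}$)
$15 \left(-4 + 0\right) \left(-5\right) + U{\left(R{\left(-1,-2 \right)} \right)} = 15 \left(-4 + 0\right) \left(-5\right) + 2^{3} = 15 \left(\left(-4\right) \left(-5\right)\right) + 8 = 15 \cdot 20 + 8 = 300 + 8 = 308$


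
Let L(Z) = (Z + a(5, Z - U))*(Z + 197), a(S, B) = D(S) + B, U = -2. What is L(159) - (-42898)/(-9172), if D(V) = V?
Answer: 530578751/4586 ≈ 1.1570e+5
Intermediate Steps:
a(S, B) = B + S (a(S, B) = S + B = B + S)
L(Z) = (7 + 2*Z)*(197 + Z) (L(Z) = (Z + ((Z - 1*(-2)) + 5))*(Z + 197) = (Z + ((Z + 2) + 5))*(197 + Z) = (Z + ((2 + Z) + 5))*(197 + Z) = (Z + (7 + Z))*(197 + Z) = (7 + 2*Z)*(197 + Z))
L(159) - (-42898)/(-9172) = (1379 + 2*159**2 + 401*159) - (-42898)/(-9172) = (1379 + 2*25281 + 63759) - (-42898)*(-1)/9172 = (1379 + 50562 + 63759) - 1*21449/4586 = 115700 - 21449/4586 = 530578751/4586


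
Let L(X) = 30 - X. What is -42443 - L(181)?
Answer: -42292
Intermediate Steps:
-42443 - L(181) = -42443 - (30 - 1*181) = -42443 - (30 - 181) = -42443 - 1*(-151) = -42443 + 151 = -42292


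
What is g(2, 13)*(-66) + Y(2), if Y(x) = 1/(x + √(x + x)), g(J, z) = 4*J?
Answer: -2111/4 ≈ -527.75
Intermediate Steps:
Y(x) = 1/(x + √2*√x) (Y(x) = 1/(x + √(2*x)) = 1/(x + √2*√x))
g(2, 13)*(-66) + Y(2) = (4*2)*(-66) + 1/(2 + √2*√2) = 8*(-66) + 1/(2 + 2) = -528 + 1/4 = -528 + ¼ = -2111/4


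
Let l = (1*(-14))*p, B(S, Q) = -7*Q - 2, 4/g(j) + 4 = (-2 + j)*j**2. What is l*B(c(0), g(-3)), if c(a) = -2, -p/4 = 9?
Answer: -720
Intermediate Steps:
p = -36 (p = -4*9 = -36)
g(j) = 4/(-4 + j**2*(-2 + j)) (g(j) = 4/(-4 + (-2 + j)*j**2) = 4/(-4 + j**2*(-2 + j)))
B(S, Q) = -2 - 7*Q
l = 504 (l = (1*(-14))*(-36) = -14*(-36) = 504)
l*B(c(0), g(-3)) = 504*(-2 - 28/(-4 + (-3)**3 - 2*(-3)**2)) = 504*(-2 - 28/(-4 - 27 - 2*9)) = 504*(-2 - 28/(-4 - 27 - 18)) = 504*(-2 - 28/(-49)) = 504*(-2 - 28*(-1)/49) = 504*(-2 - 7*(-4/49)) = 504*(-2 + 4/7) = 504*(-10/7) = -720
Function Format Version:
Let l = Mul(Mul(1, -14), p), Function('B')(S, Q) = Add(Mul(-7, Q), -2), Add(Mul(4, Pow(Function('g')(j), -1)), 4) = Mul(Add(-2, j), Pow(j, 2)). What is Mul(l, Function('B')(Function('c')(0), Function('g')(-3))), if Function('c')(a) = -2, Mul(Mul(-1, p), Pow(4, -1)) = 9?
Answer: -720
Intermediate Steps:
p = -36 (p = Mul(-4, 9) = -36)
Function('g')(j) = Mul(4, Pow(Add(-4, Mul(Pow(j, 2), Add(-2, j))), -1)) (Function('g')(j) = Mul(4, Pow(Add(-4, Mul(Add(-2, j), Pow(j, 2))), -1)) = Mul(4, Pow(Add(-4, Mul(Pow(j, 2), Add(-2, j))), -1)))
Function('B')(S, Q) = Add(-2, Mul(-7, Q))
l = 504 (l = Mul(Mul(1, -14), -36) = Mul(-14, -36) = 504)
Mul(l, Function('B')(Function('c')(0), Function('g')(-3))) = Mul(504, Add(-2, Mul(-7, Mul(4, Pow(Add(-4, Pow(-3, 3), Mul(-2, Pow(-3, 2))), -1))))) = Mul(504, Add(-2, Mul(-7, Mul(4, Pow(Add(-4, -27, Mul(-2, 9)), -1))))) = Mul(504, Add(-2, Mul(-7, Mul(4, Pow(Add(-4, -27, -18), -1))))) = Mul(504, Add(-2, Mul(-7, Mul(4, Pow(-49, -1))))) = Mul(504, Add(-2, Mul(-7, Mul(4, Rational(-1, 49))))) = Mul(504, Add(-2, Mul(-7, Rational(-4, 49)))) = Mul(504, Add(-2, Rational(4, 7))) = Mul(504, Rational(-10, 7)) = -720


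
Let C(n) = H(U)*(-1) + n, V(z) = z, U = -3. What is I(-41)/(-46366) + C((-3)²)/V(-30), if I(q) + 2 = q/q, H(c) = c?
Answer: -92727/231830 ≈ -0.39998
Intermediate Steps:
I(q) = -1 (I(q) = -2 + q/q = -2 + 1 = -1)
C(n) = 3 + n (C(n) = -3*(-1) + n = 3 + n)
I(-41)/(-46366) + C((-3)²)/V(-30) = -1/(-46366) + (3 + (-3)²)/(-30) = -1*(-1/46366) + (3 + 9)*(-1/30) = 1/46366 + 12*(-1/30) = 1/46366 - ⅖ = -92727/231830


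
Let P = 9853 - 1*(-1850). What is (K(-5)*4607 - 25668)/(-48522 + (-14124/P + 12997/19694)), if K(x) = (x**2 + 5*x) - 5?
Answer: 3741670996682/3727807455523 ≈ 1.0037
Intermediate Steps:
K(x) = -5 + x**2 + 5*x
P = 11703 (P = 9853 + 1850 = 11703)
(K(-5)*4607 - 25668)/(-48522 + (-14124/P + 12997/19694)) = ((-5 + (-5)**2 + 5*(-5))*4607 - 25668)/(-48522 + (-14124/11703 + 12997/19694)) = ((-5 + 25 - 25)*4607 - 25668)/(-48522 + (-14124*1/11703 + 12997*(1/19694))) = (-5*4607 - 25668)/(-48522 + (-4708/3901 + 12997/19694)) = (-23035 - 25668)/(-48522 - 42018055/76826294) = -48703/(-3727807455523/76826294) = -48703*(-76826294/3727807455523) = 3741670996682/3727807455523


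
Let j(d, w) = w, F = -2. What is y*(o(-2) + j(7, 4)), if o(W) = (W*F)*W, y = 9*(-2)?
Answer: 72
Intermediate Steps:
y = -18
o(W) = -2*W**2 (o(W) = (W*(-2))*W = (-2*W)*W = -2*W**2)
y*(o(-2) + j(7, 4)) = -18*(-2*(-2)**2 + 4) = -18*(-2*4 + 4) = -18*(-8 + 4) = -18*(-4) = 72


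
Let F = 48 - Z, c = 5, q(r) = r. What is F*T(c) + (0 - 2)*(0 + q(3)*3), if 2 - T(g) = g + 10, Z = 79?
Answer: 385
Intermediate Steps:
F = -31 (F = 48 - 1*79 = 48 - 79 = -31)
T(g) = -8 - g (T(g) = 2 - (g + 10) = 2 - (10 + g) = 2 + (-10 - g) = -8 - g)
F*T(c) + (0 - 2)*(0 + q(3)*3) = -31*(-8 - 1*5) + (0 - 2)*(0 + 3*3) = -31*(-8 - 5) - 2*(0 + 9) = -31*(-13) - 2*9 = 403 - 18 = 385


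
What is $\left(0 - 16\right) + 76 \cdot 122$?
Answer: $9256$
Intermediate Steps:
$\left(0 - 16\right) + 76 \cdot 122 = \left(0 - 16\right) + 9272 = -16 + 9272 = 9256$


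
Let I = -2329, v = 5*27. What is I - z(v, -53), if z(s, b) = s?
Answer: -2464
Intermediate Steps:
v = 135
I - z(v, -53) = -2329 - 1*135 = -2329 - 135 = -2464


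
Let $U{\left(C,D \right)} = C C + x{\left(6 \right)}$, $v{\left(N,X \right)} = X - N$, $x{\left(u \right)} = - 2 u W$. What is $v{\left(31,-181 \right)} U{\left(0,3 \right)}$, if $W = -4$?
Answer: $-10176$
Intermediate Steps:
$x{\left(u \right)} = 8 u$ ($x{\left(u \right)} = - 2 u \left(-4\right) = 8 u$)
$U{\left(C,D \right)} = 48 + C^{2}$ ($U{\left(C,D \right)} = C C + 8 \cdot 6 = C^{2} + 48 = 48 + C^{2}$)
$v{\left(31,-181 \right)} U{\left(0,3 \right)} = \left(-181 - 31\right) \left(48 + 0^{2}\right) = \left(-181 - 31\right) \left(48 + 0\right) = \left(-212\right) 48 = -10176$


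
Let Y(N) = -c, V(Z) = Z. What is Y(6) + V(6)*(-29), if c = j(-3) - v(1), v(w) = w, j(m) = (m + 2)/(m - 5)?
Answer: -1385/8 ≈ -173.13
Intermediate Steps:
j(m) = (2 + m)/(-5 + m)
c = -7/8 (c = (2 - 3)/(-5 - 3) - 1*1 = -1/(-8) - 1 = -1/8*(-1) - 1 = 1/8 - 1 = -7/8 ≈ -0.87500)
Y(N) = 7/8 (Y(N) = -1*(-7/8) = 7/8)
Y(6) + V(6)*(-29) = 7/8 + 6*(-29) = 7/8 - 174 = -1385/8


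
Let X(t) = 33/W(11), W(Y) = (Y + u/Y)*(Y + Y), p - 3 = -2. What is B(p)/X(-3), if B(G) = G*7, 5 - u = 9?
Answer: 546/11 ≈ 49.636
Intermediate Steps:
p = 1 (p = 3 - 2 = 1)
u = -4 (u = 5 - 1*9 = 5 - 9 = -4)
W(Y) = 2*Y*(Y - 4/Y) (W(Y) = (Y - 4/Y)*(Y + Y) = (Y - 4/Y)*(2*Y) = 2*Y*(Y - 4/Y))
B(G) = 7*G
X(t) = 11/78 (X(t) = 33/(-8 + 2*11²) = 33/(-8 + 2*121) = 33/(-8 + 242) = 33/234 = 33*(1/234) = 11/78)
B(p)/X(-3) = (7*1)/(11/78) = 7*(78/11) = 546/11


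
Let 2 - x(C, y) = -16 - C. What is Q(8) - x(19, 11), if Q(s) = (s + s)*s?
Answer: 91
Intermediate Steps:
x(C, y) = 18 + C (x(C, y) = 2 - (-16 - C) = 2 + (16 + C) = 18 + C)
Q(s) = 2*s² (Q(s) = (2*s)*s = 2*s²)
Q(8) - x(19, 11) = 2*8² - (18 + 19) = 2*64 - 1*37 = 128 - 37 = 91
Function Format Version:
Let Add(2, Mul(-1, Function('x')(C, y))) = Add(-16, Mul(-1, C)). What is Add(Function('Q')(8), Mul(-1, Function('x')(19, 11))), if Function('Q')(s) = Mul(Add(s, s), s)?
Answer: 91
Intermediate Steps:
Function('x')(C, y) = Add(18, C) (Function('x')(C, y) = Add(2, Mul(-1, Add(-16, Mul(-1, C)))) = Add(2, Add(16, C)) = Add(18, C))
Function('Q')(s) = Mul(2, Pow(s, 2)) (Function('Q')(s) = Mul(Mul(2, s), s) = Mul(2, Pow(s, 2)))
Add(Function('Q')(8), Mul(-1, Function('x')(19, 11))) = Add(Mul(2, Pow(8, 2)), Mul(-1, Add(18, 19))) = Add(Mul(2, 64), Mul(-1, 37)) = Add(128, -37) = 91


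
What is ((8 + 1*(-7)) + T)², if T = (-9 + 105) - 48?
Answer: 2401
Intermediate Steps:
T = 48 (T = 96 - 48 = 48)
((8 + 1*(-7)) + T)² = ((8 + 1*(-7)) + 48)² = ((8 - 7) + 48)² = (1 + 48)² = 49² = 2401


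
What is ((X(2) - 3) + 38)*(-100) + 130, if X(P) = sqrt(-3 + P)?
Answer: -3370 - 100*I ≈ -3370.0 - 100.0*I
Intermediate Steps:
((X(2) - 3) + 38)*(-100) + 130 = ((sqrt(-3 + 2) - 3) + 38)*(-100) + 130 = ((sqrt(-1) - 3) + 38)*(-100) + 130 = ((I - 3) + 38)*(-100) + 130 = ((-3 + I) + 38)*(-100) + 130 = (35 + I)*(-100) + 130 = (-3500 - 100*I) + 130 = -3370 - 100*I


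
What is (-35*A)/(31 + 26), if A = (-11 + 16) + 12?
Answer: -595/57 ≈ -10.439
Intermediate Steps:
A = 17 (A = 5 + 12 = 17)
(-35*A)/(31 + 26) = (-35*17)/(31 + 26) = -595/57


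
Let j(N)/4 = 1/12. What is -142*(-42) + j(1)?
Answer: 17893/3 ≈ 5964.3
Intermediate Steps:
j(N) = ⅓ (j(N) = 4/12 = 4*(1/12) = ⅓)
-142*(-42) + j(1) = -142*(-42) + ⅓ = 5964 + ⅓ = 17893/3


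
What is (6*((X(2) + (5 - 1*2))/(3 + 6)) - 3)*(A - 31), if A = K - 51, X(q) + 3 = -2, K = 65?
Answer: 221/3 ≈ 73.667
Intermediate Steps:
X(q) = -5 (X(q) = -3 - 2 = -5)
A = 14 (A = 65 - 51 = 14)
(6*((X(2) + (5 - 1*2))/(3 + 6)) - 3)*(A - 31) = (6*((-5 + (5 - 1*2))/(3 + 6)) - 3)*(14 - 31) = (6*((-5 + (5 - 2))/9) - 3)*(-17) = (6*((-5 + 3)*(⅑)) - 3)*(-17) = (6*(-2*⅑) - 3)*(-17) = (6*(-2/9) - 3)*(-17) = (-4/3 - 3)*(-17) = -13/3*(-17) = 221/3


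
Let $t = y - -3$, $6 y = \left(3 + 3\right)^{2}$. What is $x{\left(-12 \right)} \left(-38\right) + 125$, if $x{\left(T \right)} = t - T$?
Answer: $-673$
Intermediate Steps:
$y = 6$ ($y = \frac{\left(3 + 3\right)^{2}}{6} = \frac{6^{2}}{6} = \frac{1}{6} \cdot 36 = 6$)
$t = 9$ ($t = 6 - -3 = 6 + 3 = 9$)
$x{\left(T \right)} = 9 - T$
$x{\left(-12 \right)} \left(-38\right) + 125 = \left(9 - -12\right) \left(-38\right) + 125 = \left(9 + 12\right) \left(-38\right) + 125 = 21 \left(-38\right) + 125 = -798 + 125 = -673$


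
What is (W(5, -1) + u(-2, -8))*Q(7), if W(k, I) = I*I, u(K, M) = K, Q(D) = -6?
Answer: 6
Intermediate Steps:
W(k, I) = I**2
(W(5, -1) + u(-2, -8))*Q(7) = ((-1)**2 - 2)*(-6) = (1 - 2)*(-6) = -1*(-6) = 6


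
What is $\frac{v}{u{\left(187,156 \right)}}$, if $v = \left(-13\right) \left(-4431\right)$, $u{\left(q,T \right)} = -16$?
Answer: $- \frac{57603}{16} \approx -3600.2$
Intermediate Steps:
$v = 57603$
$\frac{v}{u{\left(187,156 \right)}} = \frac{57603}{-16} = 57603 \left(- \frac{1}{16}\right) = - \frac{57603}{16}$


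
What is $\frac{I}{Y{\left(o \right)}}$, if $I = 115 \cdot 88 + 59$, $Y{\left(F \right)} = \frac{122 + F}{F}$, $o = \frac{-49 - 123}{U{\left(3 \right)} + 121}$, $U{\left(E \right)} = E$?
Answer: $- \frac{437697}{3739} \approx -117.06$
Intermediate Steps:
$o = - \frac{43}{31}$ ($o = \frac{-49 - 123}{3 + 121} = - \frac{172}{124} = \left(-172\right) \frac{1}{124} = - \frac{43}{31} \approx -1.3871$)
$Y{\left(F \right)} = \frac{122 + F}{F}$
$I = 10179$ ($I = 10120 + 59 = 10179$)
$\frac{I}{Y{\left(o \right)}} = \frac{10179}{\frac{1}{- \frac{43}{31}} \left(122 - \frac{43}{31}\right)} = \frac{10179}{\left(- \frac{31}{43}\right) \frac{3739}{31}} = \frac{10179}{- \frac{3739}{43}} = 10179 \left(- \frac{43}{3739}\right) = - \frac{437697}{3739}$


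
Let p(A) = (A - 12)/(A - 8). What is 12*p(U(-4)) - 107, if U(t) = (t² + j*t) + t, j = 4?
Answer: -91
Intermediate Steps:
U(t) = t² + 5*t (U(t) = (t² + 4*t) + t = t² + 5*t)
p(A) = (-12 + A)/(-8 + A)
12*p(U(-4)) - 107 = 12*((-12 - 4*(5 - 4))/(-8 - 4*(5 - 4))) - 107 = 12*((-12 - 4*1)/(-8 - 4*1)) - 107 = 12*((-12 - 4)/(-8 - 4)) - 107 = 12*(-16/(-12)) - 107 = 12*(-1/12*(-16)) - 107 = 12*(4/3) - 107 = 16 - 107 = -91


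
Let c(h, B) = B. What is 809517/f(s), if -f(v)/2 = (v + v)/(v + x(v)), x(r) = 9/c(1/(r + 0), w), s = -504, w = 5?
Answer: -225855243/1120 ≈ -2.0166e+5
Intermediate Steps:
x(r) = 9/5
f(v) = -4*v/(9/5 + v) (f(v) = -2*(v + v)/(v + 9/5) = -2*2*v/(9/5 + v) = -4*v/(9/5 + v))
809517/f(s) = 809517/((-20*(-504)/(9 + 5*(-504)))) = 809517/((-20*(-504)/(9 - 2520))) = 809517/((-20*(-504)/(-2511))) = 809517/((-20*(-504)*(-1/2511))) = 809517/(-1120/279) = 809517*(-279/1120) = -225855243/1120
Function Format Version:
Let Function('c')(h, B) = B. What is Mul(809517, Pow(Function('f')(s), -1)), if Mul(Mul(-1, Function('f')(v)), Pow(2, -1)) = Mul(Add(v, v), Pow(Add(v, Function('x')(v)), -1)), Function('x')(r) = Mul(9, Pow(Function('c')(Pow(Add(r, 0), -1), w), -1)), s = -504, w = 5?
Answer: Rational(-225855243, 1120) ≈ -2.0166e+5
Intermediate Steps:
Function('x')(r) = Rational(9, 5) (Function('x')(r) = Mul(9, Pow(5, -1)) = Mul(9, Rational(1, 5)) = Rational(9, 5))
Function('f')(v) = Mul(-4, v, Pow(Add(Rational(9, 5), v), -1)) (Function('f')(v) = Mul(-2, Mul(Add(v, v), Pow(Add(v, Rational(9, 5)), -1))) = Mul(-2, Mul(Mul(2, v), Pow(Add(Rational(9, 5), v), -1))) = Mul(-2, Mul(2, v, Pow(Add(Rational(9, 5), v), -1))) = Mul(-4, v, Pow(Add(Rational(9, 5), v), -1)))
Mul(809517, Pow(Function('f')(s), -1)) = Mul(809517, Pow(Mul(-20, -504, Pow(Add(9, Mul(5, -504)), -1)), -1)) = Mul(809517, Pow(Mul(-20, -504, Pow(Add(9, -2520), -1)), -1)) = Mul(809517, Pow(Mul(-20, -504, Pow(-2511, -1)), -1)) = Mul(809517, Pow(Mul(-20, -504, Rational(-1, 2511)), -1)) = Mul(809517, Pow(Rational(-1120, 279), -1)) = Mul(809517, Rational(-279, 1120)) = Rational(-225855243, 1120)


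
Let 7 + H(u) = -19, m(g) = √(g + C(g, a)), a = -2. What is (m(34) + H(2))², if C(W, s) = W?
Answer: 744 - 104*√17 ≈ 315.20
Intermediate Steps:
m(g) = √2*√g (m(g) = √(g + g) = √(2*g) = √2*√g)
H(u) = -26 (H(u) = -7 - 19 = -26)
(m(34) + H(2))² = (√2*√34 - 26)² = (2*√17 - 26)² = (-26 + 2*√17)²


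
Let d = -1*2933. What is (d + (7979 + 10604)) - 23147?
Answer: -7497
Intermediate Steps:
d = -2933
(d + (7979 + 10604)) - 23147 = (-2933 + (7979 + 10604)) - 23147 = (-2933 + 18583) - 23147 = 15650 - 23147 = -7497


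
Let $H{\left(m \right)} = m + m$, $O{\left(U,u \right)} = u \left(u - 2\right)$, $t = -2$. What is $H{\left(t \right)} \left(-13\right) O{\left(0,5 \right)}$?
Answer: $780$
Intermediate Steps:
$O{\left(U,u \right)} = u \left(-2 + u\right)$
$H{\left(m \right)} = 2 m$
$H{\left(t \right)} \left(-13\right) O{\left(0,5 \right)} = 2 \left(-2\right) \left(-13\right) 5 \left(-2 + 5\right) = \left(-4\right) \left(-13\right) 5 \cdot 3 = 52 \cdot 15 = 780$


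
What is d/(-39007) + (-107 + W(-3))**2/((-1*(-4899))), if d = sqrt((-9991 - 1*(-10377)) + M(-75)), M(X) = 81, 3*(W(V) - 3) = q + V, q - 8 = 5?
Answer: 91204/44091 - sqrt(467)/39007 ≈ 2.0680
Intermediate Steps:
q = 13 (q = 8 + 5 = 13)
W(V) = 22/3 + V/3 (W(V) = 3 + (13 + V)/3 = 3 + (13/3 + V/3) = 22/3 + V/3)
d = sqrt(467) (d = sqrt((-9991 - 1*(-10377)) + 81) = sqrt((-9991 + 10377) + 81) = sqrt(386 + 81) = sqrt(467) ≈ 21.610)
d/(-39007) + (-107 + W(-3))**2/((-1*(-4899))) = sqrt(467)/(-39007) + (-107 + (22/3 + (1/3)*(-3)))**2/((-1*(-4899))) = sqrt(467)*(-1/39007) + (-107 + (22/3 - 1))**2/4899 = -sqrt(467)/39007 + (-107 + 19/3)**2*(1/4899) = -sqrt(467)/39007 + (-302/3)**2*(1/4899) = -sqrt(467)/39007 + (91204/9)*(1/4899) = -sqrt(467)/39007 + 91204/44091 = 91204/44091 - sqrt(467)/39007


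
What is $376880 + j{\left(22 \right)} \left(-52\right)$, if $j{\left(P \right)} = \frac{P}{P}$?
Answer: $376828$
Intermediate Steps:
$j{\left(P \right)} = 1$
$376880 + j{\left(22 \right)} \left(-52\right) = 376880 + 1 \left(-52\right) = 376880 - 52 = 376828$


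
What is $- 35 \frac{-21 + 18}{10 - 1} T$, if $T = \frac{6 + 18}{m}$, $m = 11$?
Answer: $\frac{280}{11} \approx 25.455$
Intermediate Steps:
$T = \frac{24}{11}$ ($T = \frac{6 + 18}{11} = 24 \cdot \frac{1}{11} = \frac{24}{11} \approx 2.1818$)
$- 35 \frac{-21 + 18}{10 - 1} T = - 35 \frac{-21 + 18}{10 - 1} \cdot \frac{24}{11} = - 35 \left(- \frac{3}{9}\right) \frac{24}{11} = - 35 \left(\left(-3\right) \frac{1}{9}\right) \frac{24}{11} = \left(-35\right) \left(- \frac{1}{3}\right) \frac{24}{11} = \frac{35}{3} \cdot \frac{24}{11} = \frac{280}{11}$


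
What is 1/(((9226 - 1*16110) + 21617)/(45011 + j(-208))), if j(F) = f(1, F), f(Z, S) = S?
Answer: 44803/14733 ≈ 3.0410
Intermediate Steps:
j(F) = F
1/(((9226 - 1*16110) + 21617)/(45011 + j(-208))) = 1/(((9226 - 1*16110) + 21617)/(45011 - 208)) = 1/(((9226 - 16110) + 21617)/44803) = 1/((-6884 + 21617)*(1/44803)) = 1/(14733*(1/44803)) = 1/(14733/44803) = 44803/14733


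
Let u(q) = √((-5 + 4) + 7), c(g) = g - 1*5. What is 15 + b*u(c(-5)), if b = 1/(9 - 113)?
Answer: 15 - √6/104 ≈ 14.976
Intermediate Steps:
c(g) = -5 + g (c(g) = g - 5 = -5 + g)
u(q) = √6 (u(q) = √(-1 + 7) = √6)
b = -1/104 (b = 1/(-104) = -1/104 ≈ -0.0096154)
15 + b*u(c(-5)) = 15 - √6/104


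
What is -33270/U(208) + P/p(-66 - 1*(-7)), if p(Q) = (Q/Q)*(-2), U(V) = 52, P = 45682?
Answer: -610501/26 ≈ -23481.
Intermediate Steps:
p(Q) = -2 (p(Q) = 1*(-2) = -2)
-33270/U(208) + P/p(-66 - 1*(-7)) = -33270/52 + 45682/(-2) = -33270*1/52 + 45682*(-½) = -16635/26 - 22841 = -610501/26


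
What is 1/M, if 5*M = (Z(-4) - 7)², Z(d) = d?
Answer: 5/121 ≈ 0.041322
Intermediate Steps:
M = 121/5 (M = (-4 - 7)²/5 = (⅕)*(-11)² = (⅕)*121 = 121/5 ≈ 24.200)
1/M = 1/(121/5) = 5/121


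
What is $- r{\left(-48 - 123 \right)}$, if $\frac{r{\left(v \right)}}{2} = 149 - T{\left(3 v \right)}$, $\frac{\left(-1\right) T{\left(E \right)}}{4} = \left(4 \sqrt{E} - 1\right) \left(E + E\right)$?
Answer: $-8506 + 98496 i \sqrt{57} \approx -8506.0 + 7.4363 \cdot 10^{5} i$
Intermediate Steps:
$T{\left(E \right)} = - 8 E \left(-1 + 4 \sqrt{E}\right)$ ($T{\left(E \right)} = - 4 \left(4 \sqrt{E} - 1\right) \left(E + E\right) = - 4 \left(-1 + 4 \sqrt{E}\right) 2 E = - 4 \cdot 2 E \left(-1 + 4 \sqrt{E}\right) = - 8 E \left(-1 + 4 \sqrt{E}\right)$)
$r{\left(v \right)} = 298 - 48 v + 192 \sqrt{3} v^{\frac{3}{2}}$ ($r{\left(v \right)} = 2 \left(149 - \left(- 32 \left(3 v\right)^{\frac{3}{2}} + 8 \cdot 3 v\right)\right) = 2 \left(149 - \left(- 32 \cdot 3 \sqrt{3} v^{\frac{3}{2}} + 24 v\right)\right) = 2 \left(149 - \left(- 96 \sqrt{3} v^{\frac{3}{2}} + 24 v\right)\right) = 2 \left(149 - \left(24 v - 96 \sqrt{3} v^{\frac{3}{2}}\right)\right) = 2 \left(149 + \left(- 24 v + 96 \sqrt{3} v^{\frac{3}{2}}\right)\right) = 2 \left(149 - 24 v + 96 \sqrt{3} v^{\frac{3}{2}}\right) = 298 - 48 v + 192 \sqrt{3} v^{\frac{3}{2}}$)
$- r{\left(-48 - 123 \right)} = - (298 - 48 \left(-48 - 123\right) + 192 \sqrt{3} \left(-48 - 123\right)^{\frac{3}{2}}) = - (298 - -8208 + 192 \sqrt{3} \left(-171\right)^{\frac{3}{2}}) = - (298 + 8208 + 192 \sqrt{3} \left(- 513 i \sqrt{19}\right)) = - (298 + 8208 - 98496 i \sqrt{57}) = - (8506 - 98496 i \sqrt{57}) = -8506 + 98496 i \sqrt{57}$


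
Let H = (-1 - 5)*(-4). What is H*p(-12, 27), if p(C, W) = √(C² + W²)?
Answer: 72*√97 ≈ 709.12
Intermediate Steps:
H = 24 (H = -6*(-4) = 24)
H*p(-12, 27) = 24*√((-12)² + 27²) = 24*√(144 + 729) = 24*√873 = 24*(3*√97) = 72*√97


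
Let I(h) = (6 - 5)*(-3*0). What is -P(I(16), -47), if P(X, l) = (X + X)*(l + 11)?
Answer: 0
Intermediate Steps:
I(h) = 0 (I(h) = 1*0 = 0)
P(X, l) = 2*X*(11 + l) (P(X, l) = (2*X)*(11 + l) = 2*X*(11 + l))
-P(I(16), -47) = -2*0*(11 - 47) = -2*0*(-36) = -1*0 = 0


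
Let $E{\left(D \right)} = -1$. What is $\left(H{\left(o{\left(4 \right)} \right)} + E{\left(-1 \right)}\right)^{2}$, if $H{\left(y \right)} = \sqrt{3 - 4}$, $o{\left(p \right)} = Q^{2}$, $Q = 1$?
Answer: $\left(1 - i\right)^{2} \approx - 2.0 i$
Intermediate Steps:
$o{\left(p \right)} = 1$ ($o{\left(p \right)} = 1^{2} = 1$)
$H{\left(y \right)} = i$ ($H{\left(y \right)} = \sqrt{-1} = i$)
$\left(H{\left(o{\left(4 \right)} \right)} + E{\left(-1 \right)}\right)^{2} = \left(i - 1\right)^{2} = \left(-1 + i\right)^{2}$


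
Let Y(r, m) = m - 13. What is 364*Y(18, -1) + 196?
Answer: -4900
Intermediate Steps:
Y(r, m) = -13 + m
364*Y(18, -1) + 196 = 364*(-13 - 1) + 196 = 364*(-14) + 196 = -5096 + 196 = -4900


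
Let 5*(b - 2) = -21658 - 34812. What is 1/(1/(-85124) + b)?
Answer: -85124/961220209 ≈ -8.8558e-5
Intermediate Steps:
b = -11292 (b = 2 + (-21658 - 34812)/5 = 2 + (1/5)*(-56470) = 2 - 11294 = -11292)
1/(1/(-85124) + b) = 1/(1/(-85124) - 11292) = 1/(-1/85124 - 11292) = 1/(-961220209/85124) = -85124/961220209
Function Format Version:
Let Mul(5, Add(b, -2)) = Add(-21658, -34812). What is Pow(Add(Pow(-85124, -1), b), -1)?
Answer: Rational(-85124, 961220209) ≈ -8.8558e-5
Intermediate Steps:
b = -11292 (b = Add(2, Mul(Rational(1, 5), Add(-21658, -34812))) = Add(2, Mul(Rational(1, 5), -56470)) = Add(2, -11294) = -11292)
Pow(Add(Pow(-85124, -1), b), -1) = Pow(Add(Pow(-85124, -1), -11292), -1) = Pow(Add(Rational(-1, 85124), -11292), -1) = Pow(Rational(-961220209, 85124), -1) = Rational(-85124, 961220209)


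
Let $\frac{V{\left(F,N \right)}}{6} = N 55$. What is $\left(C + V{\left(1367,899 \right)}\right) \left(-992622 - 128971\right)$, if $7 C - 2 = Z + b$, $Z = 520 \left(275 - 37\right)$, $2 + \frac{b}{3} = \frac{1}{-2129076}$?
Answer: $- \frac{1751523284150471183}{4967844} \approx -3.5257 \cdot 10^{11}$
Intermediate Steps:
$V{\left(F,N \right)} = 330 N$ ($V{\left(F,N \right)} = 6 N 55 = 6 \cdot 55 N = 330 N$)
$b = - \frac{4258153}{709692}$ ($b = -6 + \frac{3}{-2129076} = -6 + 3 \left(- \frac{1}{2129076}\right) = -6 - \frac{1}{709692} = - \frac{4258153}{709692} \approx -6.0$)
$Z = 123760$ ($Z = 520 \cdot 238 = 123760$)
$C = \frac{87828643151}{4967844}$ ($C = \frac{2}{7} + \frac{123760 - \frac{4258153}{709692}}{7} = \frac{2}{7} + \frac{1}{7} \cdot \frac{87827223767}{709692} = \frac{2}{7} + \frac{87827223767}{4967844} = \frac{87828643151}{4967844} \approx 17679.0$)
$\left(C + V{\left(1367,899 \right)}\right) \left(-992622 - 128971\right) = \left(\frac{87828643151}{4967844} + 330 \cdot 899\right) \left(-992622 - 128971\right) = \left(\frac{87828643151}{4967844} + 296670\right) \left(-1121593\right) = \frac{1561638922631}{4967844} \left(-1121593\right) = - \frac{1751523284150471183}{4967844}$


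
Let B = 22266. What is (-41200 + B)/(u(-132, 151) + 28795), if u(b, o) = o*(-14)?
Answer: -18934/26681 ≈ -0.70964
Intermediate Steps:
u(b, o) = -14*o
(-41200 + B)/(u(-132, 151) + 28795) = (-41200 + 22266)/(-14*151 + 28795) = -18934/(-2114 + 28795) = -18934/26681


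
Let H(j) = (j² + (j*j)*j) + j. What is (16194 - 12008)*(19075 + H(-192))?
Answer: -29394682226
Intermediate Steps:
H(j) = j + j² + j³ (H(j) = (j² + j²*j) + j = (j² + j³) + j = j + j² + j³)
(16194 - 12008)*(19075 + H(-192)) = (16194 - 12008)*(19075 - 192*(1 - 192 + (-192)²)) = 4186*(19075 - 192*(1 - 192 + 36864)) = 4186*(19075 - 192*36673) = 4186*(19075 - 7041216) = 4186*(-7022141) = -29394682226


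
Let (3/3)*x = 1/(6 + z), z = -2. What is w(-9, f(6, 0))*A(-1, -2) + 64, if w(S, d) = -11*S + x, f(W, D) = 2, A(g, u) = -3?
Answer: -935/4 ≈ -233.75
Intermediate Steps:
x = 1/4 (x = 1/(6 - 2) = 1/4 ≈ 0.25000)
w(S, d) = 1/4 - 11*S (w(S, d) = -11*S + 1/4 = 1/4 - 11*S)
w(-9, f(6, 0))*A(-1, -2) + 64 = (1/4 - 11*(-9))*(-3) + 64 = (1/4 + 99)*(-3) + 64 = (397/4)*(-3) + 64 = -1191/4 + 64 = -935/4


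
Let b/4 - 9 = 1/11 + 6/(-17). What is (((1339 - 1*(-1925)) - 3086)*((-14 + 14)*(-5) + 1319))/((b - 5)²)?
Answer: 8210091758/31371201 ≈ 261.71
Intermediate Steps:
b = 6536/187 (b = 36 + 4*(1/11 + 6/(-17)) = 36 + 4*(1*(1/11) + 6*(-1/17)) = 36 + 4*(1/11 - 6/17) = 36 + 4*(-49/187) = 36 - 196/187 = 6536/187 ≈ 34.952)
(((1339 - 1*(-1925)) - 3086)*((-14 + 14)*(-5) + 1319))/((b - 5)²) = (((1339 - 1*(-1925)) - 3086)*((-14 + 14)*(-5) + 1319))/((6536/187 - 5)²) = (((1339 + 1925) - 3086)*(0*(-5) + 1319))/((5601/187)²) = ((3264 - 3086)*(0 + 1319))/(31371201/34969) = (178*1319)*(34969/31371201) = 234782*(34969/31371201) = 8210091758/31371201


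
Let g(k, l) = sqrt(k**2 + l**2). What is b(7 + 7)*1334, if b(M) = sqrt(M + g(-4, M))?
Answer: 1334*sqrt(14 + 2*sqrt(53)) ≈ 7129.1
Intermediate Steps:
b(M) = sqrt(M + sqrt(16 + M**2)) (b(M) = sqrt(M + sqrt((-4)**2 + M**2)) = sqrt(M + sqrt(16 + M**2)))
b(7 + 7)*1334 = sqrt((7 + 7) + sqrt(16 + (7 + 7)**2))*1334 = sqrt(14 + sqrt(16 + 14**2))*1334 = sqrt(14 + sqrt(16 + 196))*1334 = sqrt(14 + sqrt(212))*1334 = sqrt(14 + 2*sqrt(53))*1334 = 1334*sqrt(14 + 2*sqrt(53))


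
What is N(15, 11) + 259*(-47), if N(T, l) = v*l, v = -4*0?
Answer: -12173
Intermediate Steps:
v = 0
N(T, l) = 0 (N(T, l) = 0*l = 0)
N(15, 11) + 259*(-47) = 0 + 259*(-47) = 0 - 12173 = -12173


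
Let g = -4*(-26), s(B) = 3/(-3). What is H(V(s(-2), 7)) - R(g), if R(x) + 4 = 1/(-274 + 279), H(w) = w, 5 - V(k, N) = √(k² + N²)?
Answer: 44/5 - 5*√2 ≈ 1.7289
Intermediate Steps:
s(B) = -1 (s(B) = 3*(-⅓) = -1)
V(k, N) = 5 - √(N² + k²) (V(k, N) = 5 - √(k² + N²) = 5 - √(N² + k²))
g = 104
R(x) = -19/5 (R(x) = -4 + 1/(-274 + 279) = -4 + 1/5 = -4 + ⅕ = -19/5)
H(V(s(-2), 7)) - R(g) = (5 - √(7² + (-1)²)) - 1*(-19/5) = (5 - √(49 + 1)) + 19/5 = (5 - √50) + 19/5 = (5 - 5*√2) + 19/5 = 44/5 - 5*√2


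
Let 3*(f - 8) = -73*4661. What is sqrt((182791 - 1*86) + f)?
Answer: sqrt(623658)/3 ≈ 263.24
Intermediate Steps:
f = -340229/3 (f = 8 + (-73*4661)/3 = 8 + (1/3)*(-340253) = 8 - 340253/3 = -340229/3 ≈ -1.1341e+5)
sqrt((182791 - 1*86) + f) = sqrt((182791 - 1*86) - 340229/3) = sqrt((182791 - 86) - 340229/3) = sqrt(182705 - 340229/3) = sqrt(207886/3) = sqrt(623658)/3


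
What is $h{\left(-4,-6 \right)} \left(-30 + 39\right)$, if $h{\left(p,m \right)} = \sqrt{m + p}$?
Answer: $9 i \sqrt{10} \approx 28.461 i$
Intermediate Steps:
$h{\left(-4,-6 \right)} \left(-30 + 39\right) = \sqrt{-6 - 4} \left(-30 + 39\right) = \sqrt{-10} \cdot 9 = i \sqrt{10} \cdot 9 = 9 i \sqrt{10}$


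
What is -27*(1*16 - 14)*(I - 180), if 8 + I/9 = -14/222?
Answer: 504630/37 ≈ 13639.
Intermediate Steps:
I = -2685/37 (I = -72 + 9*(-14/222) = -72 + 9*(-14*1/222) = -72 + 9*(-7/111) = -72 - 21/37 = -2685/37 ≈ -72.568)
-27*(1*16 - 14)*(I - 180) = -27*(1*16 - 14)*(-2685/37 - 180) = -27*(16 - 14)*(-9345)/37 = -54*(-9345)/37 = -27*(-18690/37) = 504630/37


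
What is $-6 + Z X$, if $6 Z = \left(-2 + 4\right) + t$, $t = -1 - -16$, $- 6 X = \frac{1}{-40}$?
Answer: $- \frac{8623}{1440} \approx -5.9882$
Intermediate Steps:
$X = \frac{1}{240}$ ($X = - \frac{1}{6 \left(-40\right)} = \left(- \frac{1}{6}\right) \left(- \frac{1}{40}\right) = \frac{1}{240} \approx 0.0041667$)
$t = 15$ ($t = -1 + 16 = 15$)
$Z = \frac{17}{6}$ ($Z = \frac{\left(-2 + 4\right) + 15}{6} = \frac{2 + 15}{6} = \frac{1}{6} \cdot 17 = \frac{17}{6} \approx 2.8333$)
$-6 + Z X = -6 + \frac{17}{6} \cdot \frac{1}{240} = -6 + \frac{17}{1440} = - \frac{8623}{1440}$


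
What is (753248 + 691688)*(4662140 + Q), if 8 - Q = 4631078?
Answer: 44894161520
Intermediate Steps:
Q = -4631070 (Q = 8 - 1*4631078 = 8 - 4631078 = -4631070)
(753248 + 691688)*(4662140 + Q) = (753248 + 691688)*(4662140 - 4631070) = 1444936*31070 = 44894161520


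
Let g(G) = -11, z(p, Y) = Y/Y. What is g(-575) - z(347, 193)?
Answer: -12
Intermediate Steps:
z(p, Y) = 1
g(-575) - z(347, 193) = -11 - 1*1 = -11 - 1 = -12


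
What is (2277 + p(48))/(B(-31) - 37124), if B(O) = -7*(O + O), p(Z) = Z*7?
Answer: -871/12230 ≈ -0.071218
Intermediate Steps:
p(Z) = 7*Z
B(O) = -14*O
(2277 + p(48))/(B(-31) - 37124) = (2277 + 7*48)/(-14*(-31) - 37124) = (2277 + 336)/(434 - 37124) = 2613/(-36690) = 2613*(-1/36690) = -871/12230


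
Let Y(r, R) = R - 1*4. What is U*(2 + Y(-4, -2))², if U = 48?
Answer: 768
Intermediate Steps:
Y(r, R) = -4 + R (Y(r, R) = R - 4 = -4 + R)
U*(2 + Y(-4, -2))² = 48*(2 + (-4 - 2))² = 48*(2 - 6)² = 48*(-4)² = 48*16 = 768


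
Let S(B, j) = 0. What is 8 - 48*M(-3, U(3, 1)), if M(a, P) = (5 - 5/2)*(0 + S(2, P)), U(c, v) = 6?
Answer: 8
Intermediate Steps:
M(a, P) = 0 (M(a, P) = (5 - 5/2)*(0 + 0) = (5 - 5*½)*0 = (5 - 5/2)*0 = (5/2)*0 = 0)
8 - 48*M(-3, U(3, 1)) = 8 - 48*0 = 8 + 0 = 8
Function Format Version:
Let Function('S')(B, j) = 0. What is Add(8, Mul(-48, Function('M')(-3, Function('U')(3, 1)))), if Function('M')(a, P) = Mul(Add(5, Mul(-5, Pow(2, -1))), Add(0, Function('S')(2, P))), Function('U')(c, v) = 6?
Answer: 8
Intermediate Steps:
Function('M')(a, P) = 0 (Function('M')(a, P) = Mul(Add(5, Mul(-5, Pow(2, -1))), Add(0, 0)) = Mul(Add(5, Mul(-5, Rational(1, 2))), 0) = Mul(Add(5, Rational(-5, 2)), 0) = Mul(Rational(5, 2), 0) = 0)
Add(8, Mul(-48, Function('M')(-3, Function('U')(3, 1)))) = Add(8, Mul(-48, 0)) = Add(8, 0) = 8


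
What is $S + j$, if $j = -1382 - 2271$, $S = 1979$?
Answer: $-1674$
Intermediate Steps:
$j = -3653$ ($j = -1382 - 2271 = -3653$)
$S + j = 1979 - 3653 = -1674$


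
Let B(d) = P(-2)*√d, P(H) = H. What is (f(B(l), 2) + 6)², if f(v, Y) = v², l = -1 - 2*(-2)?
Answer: 324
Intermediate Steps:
l = 3 (l = -1 + 4 = 3)
B(d) = -2*√d
(f(B(l), 2) + 6)² = ((-2*√3)² + 6)² = (12 + 6)² = 18² = 324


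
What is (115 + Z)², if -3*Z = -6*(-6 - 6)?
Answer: 8281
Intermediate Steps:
Z = -24 (Z = -(-2)*(-6 - 6) = -(-2)*(-12) = -⅓*72 = -24)
(115 + Z)² = (115 - 24)² = 91² = 8281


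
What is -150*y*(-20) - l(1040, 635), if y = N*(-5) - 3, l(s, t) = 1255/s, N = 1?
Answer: -4992251/208 ≈ -24001.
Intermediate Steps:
y = -8 (y = 1*(-5) - 3 = -5 - 3 = -8)
-150*y*(-20) - l(1040, 635) = -150*(-8)*(-20) - 1255/1040 = 1200*(-20) - 1255/1040 = -24000 - 1*251/208 = -24000 - 251/208 = -4992251/208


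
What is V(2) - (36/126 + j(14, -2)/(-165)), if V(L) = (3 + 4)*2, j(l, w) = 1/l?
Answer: 31681/2310 ≈ 13.715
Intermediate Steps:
V(L) = 14 (V(L) = 7*2 = 14)
V(2) - (36/126 + j(14, -2)/(-165)) = 14 - (36/126 + 1/(14*(-165))) = 14 - (36*(1/126) + (1/14)*(-1/165)) = 14 - (2/7 - 1/2310) = 14 - 1*659/2310 = 14 - 659/2310 = 31681/2310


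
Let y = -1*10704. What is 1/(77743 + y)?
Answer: 1/67039 ≈ 1.4917e-5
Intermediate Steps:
y = -10704
1/(77743 + y) = 1/(77743 - 10704) = 1/67039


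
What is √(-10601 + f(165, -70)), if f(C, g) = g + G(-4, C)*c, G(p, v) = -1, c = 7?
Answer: I*√10678 ≈ 103.33*I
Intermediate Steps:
f(C, g) = -7 + g (f(C, g) = g - 1*7 = g - 7 = -7 + g)
√(-10601 + f(165, -70)) = √(-10601 + (-7 - 70)) = √(-10601 - 77) = √(-10678) = I*√10678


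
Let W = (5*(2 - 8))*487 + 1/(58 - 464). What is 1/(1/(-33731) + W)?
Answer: -13694786/200080857597 ≈ -6.8446e-5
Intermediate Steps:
W = -5931661/406 (W = (5*(-6))*487 + 1/(-406) = -30*487 - 1/406 = -14610 - 1/406 = -5931661/406 ≈ -14610.)
1/(1/(-33731) + W) = 1/(1/(-33731) - 5931661/406) = 1/(-1/33731 - 5931661/406) = 1/(-200080857597/13694786) = -13694786/200080857597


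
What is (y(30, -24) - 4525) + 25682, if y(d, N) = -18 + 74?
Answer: 21213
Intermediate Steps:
y(d, N) = 56
(y(30, -24) - 4525) + 25682 = (56 - 4525) + 25682 = -4469 + 25682 = 21213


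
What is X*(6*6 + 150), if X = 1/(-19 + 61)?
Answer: 31/7 ≈ 4.4286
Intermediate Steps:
X = 1/42 ≈ 0.023810
X*(6*6 + 150) = (6*6 + 150)/42 = (36 + 150)/42 = (1/42)*186 = 31/7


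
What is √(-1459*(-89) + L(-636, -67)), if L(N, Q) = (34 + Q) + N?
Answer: √129182 ≈ 359.42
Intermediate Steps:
L(N, Q) = 34 + N + Q
√(-1459*(-89) + L(-636, -67)) = √(-1459*(-89) + (34 - 636 - 67)) = √(129851 - 669) = √129182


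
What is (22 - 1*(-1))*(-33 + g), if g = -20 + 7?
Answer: -1058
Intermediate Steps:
g = -13
(22 - 1*(-1))*(-33 + g) = (22 - 1*(-1))*(-33 - 13) = (22 + 1)*(-46) = 23*(-46) = -1058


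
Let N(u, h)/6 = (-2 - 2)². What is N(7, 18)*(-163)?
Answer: -15648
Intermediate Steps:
N(u, h) = 96 (N(u, h) = 6*(-2 - 2)² = 6*(-4)² = 6*16 = 96)
N(7, 18)*(-163) = 96*(-163) = -15648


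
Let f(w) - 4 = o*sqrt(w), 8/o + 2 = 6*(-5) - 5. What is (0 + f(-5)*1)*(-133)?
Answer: -532 + 1064*I*sqrt(5)/37 ≈ -532.0 + 64.302*I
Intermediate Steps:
o = -8/37 (o = 8/(-2 + (6*(-5) - 5)) = 8/(-2 + (-30 - 5)) = 8/(-2 - 35) = 8/(-37) = 8*(-1/37) = -8/37 ≈ -0.21622)
f(w) = 4 - 8*sqrt(w)/37
(0 + f(-5)*1)*(-133) = (0 + (4 - 8*I*sqrt(5)/37)*1)*(-133) = (0 + (4 - 8*I*sqrt(5)/37))*(-133) = (4 - 8*I*sqrt(5)/37)*(-133) = -532 + 1064*I*sqrt(5)/37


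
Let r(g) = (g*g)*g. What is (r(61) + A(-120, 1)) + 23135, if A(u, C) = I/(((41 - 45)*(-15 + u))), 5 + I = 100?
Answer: 27012547/108 ≈ 2.5012e+5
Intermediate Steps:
I = 95 (I = -5 + 100 = 95)
A(u, C) = 95/(60 - 4*u) (A(u, C) = 95/(((41 - 45)*(-15 + u))) = 95/((-4*(-15 + u))) = 95/(60 - 4*u))
r(g) = g³ (r(g) = g²*g = g³)
(r(61) + A(-120, 1)) + 23135 = (61³ - 95/(-60 + 4*(-120))) + 23135 = (226981 - 95/(-60 - 480)) + 23135 = (226981 - 95/(-540)) + 23135 = (226981 - 95*(-1/540)) + 23135 = (226981 + 19/108) + 23135 = 24513967/108 + 23135 = 27012547/108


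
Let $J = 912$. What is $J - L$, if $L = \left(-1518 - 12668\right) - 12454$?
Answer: $27552$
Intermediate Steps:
$L = -26640$ ($L = -14186 - 12454 = -26640$)
$J - L = 912 - -26640 = 912 + 26640 = 27552$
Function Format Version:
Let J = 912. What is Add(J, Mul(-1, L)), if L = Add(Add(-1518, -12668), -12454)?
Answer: 27552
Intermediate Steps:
L = -26640 (L = Add(-14186, -12454) = -26640)
Add(J, Mul(-1, L)) = Add(912, Mul(-1, -26640)) = Add(912, 26640) = 27552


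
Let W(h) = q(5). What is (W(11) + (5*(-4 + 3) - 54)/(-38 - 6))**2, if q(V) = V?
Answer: 77841/1936 ≈ 40.207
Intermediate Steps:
W(h) = 5
(W(11) + (5*(-4 + 3) - 54)/(-38 - 6))**2 = (5 + (5*(-4 + 3) - 54)/(-38 - 6))**2 = (5 + (5*(-1) - 54)/(-44))**2 = (5 + (-5 - 54)*(-1/44))**2 = (5 - 59*(-1/44))**2 = (5 + 59/44)**2 = (279/44)**2 = 77841/1936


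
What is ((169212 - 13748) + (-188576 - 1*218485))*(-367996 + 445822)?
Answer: -19580788122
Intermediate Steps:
((169212 - 13748) + (-188576 - 1*218485))*(-367996 + 445822) = (155464 + (-188576 - 218485))*77826 = (155464 - 407061)*77826 = -251597*77826 = -19580788122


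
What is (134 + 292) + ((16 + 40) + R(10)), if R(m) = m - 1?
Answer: 491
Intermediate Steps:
R(m) = -1 + m
(134 + 292) + ((16 + 40) + R(10)) = (134 + 292) + ((16 + 40) + (-1 + 10)) = 426 + (56 + 9) = 426 + 65 = 491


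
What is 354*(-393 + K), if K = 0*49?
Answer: -139122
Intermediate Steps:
K = 0
354*(-393 + K) = 354*(-393 + 0) = 354*(-393) = -139122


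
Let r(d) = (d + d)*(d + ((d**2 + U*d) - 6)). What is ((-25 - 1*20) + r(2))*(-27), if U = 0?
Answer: 1215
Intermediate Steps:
r(d) = 2*d*(-6 + d + d**2) (r(d) = (d + d)*(d + ((d**2 + 0*d) - 6)) = (2*d)*(d + ((d**2 + 0) - 6)) = (2*d)*(d + (d**2 - 6)) = (2*d)*(d + (-6 + d**2)) = (2*d)*(-6 + d + d**2) = 2*d*(-6 + d + d**2))
((-25 - 1*20) + r(2))*(-27) = ((-25 - 1*20) + 2*2*(-6 + 2 + 2**2))*(-27) = ((-25 - 20) + 2*2*(-6 + 2 + 4))*(-27) = (-45 + 2*2*0)*(-27) = (-45 + 0)*(-27) = -45*(-27) = 1215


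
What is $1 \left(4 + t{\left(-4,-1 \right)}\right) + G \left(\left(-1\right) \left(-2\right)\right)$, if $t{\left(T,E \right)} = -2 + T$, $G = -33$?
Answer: $-68$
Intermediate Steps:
$1 \left(4 + t{\left(-4,-1 \right)}\right) + G \left(\left(-1\right) \left(-2\right)\right) = 1 \left(4 - 6\right) - 33 \left(\left(-1\right) \left(-2\right)\right) = 1 \left(4 - 6\right) - 66 = 1 \left(-2\right) - 66 = -2 - 66 = -68$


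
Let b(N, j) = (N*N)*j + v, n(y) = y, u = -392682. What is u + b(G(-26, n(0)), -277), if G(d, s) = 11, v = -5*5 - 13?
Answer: -426237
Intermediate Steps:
v = -38 (v = -25 - 13 = -38)
b(N, j) = -38 + j*N² (b(N, j) = (N*N)*j - 38 = N²*j - 38 = j*N² - 38 = -38 + j*N²)
u + b(G(-26, n(0)), -277) = -392682 + (-38 - 277*11²) = -392682 + (-38 - 277*121) = -392682 + (-38 - 33517) = -392682 - 33555 = -426237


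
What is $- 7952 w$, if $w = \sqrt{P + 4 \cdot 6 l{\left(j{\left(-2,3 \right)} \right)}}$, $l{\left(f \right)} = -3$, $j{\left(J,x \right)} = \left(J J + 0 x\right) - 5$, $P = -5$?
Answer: $- 7952 i \sqrt{77} \approx - 69779.0 i$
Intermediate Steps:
$j{\left(J,x \right)} = -5 + J^{2}$ ($j{\left(J,x \right)} = \left(J^{2} + 0\right) - 5 = J^{2} - 5 = -5 + J^{2}$)
$w = i \sqrt{77}$ ($w = \sqrt{-5 + 4 \cdot 6 \left(-3\right)} = \sqrt{-5 + 24 \left(-3\right)} = \sqrt{-5 - 72} = \sqrt{-77} = i \sqrt{77} \approx 8.775 i$)
$- 7952 w = - 7952 i \sqrt{77}$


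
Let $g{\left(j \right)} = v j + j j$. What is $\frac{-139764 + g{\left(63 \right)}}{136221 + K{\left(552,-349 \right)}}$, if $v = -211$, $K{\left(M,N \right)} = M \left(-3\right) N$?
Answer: $- \frac{49696}{238055} \approx -0.20876$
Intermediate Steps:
$K{\left(M,N \right)} = - 3 M N$
$g{\left(j \right)} = j^{2} - 211 j$ ($g{\left(j \right)} = - 211 j + j j = - 211 j + j^{2} = j^{2} - 211 j$)
$\frac{-139764 + g{\left(63 \right)}}{136221 + K{\left(552,-349 \right)}} = \frac{-139764 + 63 \left(-211 + 63\right)}{136221 - 1656 \left(-349\right)} = \frac{-139764 + 63 \left(-148\right)}{136221 + 577944} = \frac{-139764 - 9324}{714165} = \left(-149088\right) \frac{1}{714165} = - \frac{49696}{238055}$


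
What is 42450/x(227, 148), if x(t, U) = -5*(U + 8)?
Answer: -1415/26 ≈ -54.423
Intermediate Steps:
x(t, U) = -40 - 5*U (x(t, U) = -5*(8 + U) = -40 - 5*U)
42450/x(227, 148) = 42450/(-40 - 5*148) = 42450/(-40 - 740) = 42450/(-780) = 42450*(-1/780) = -1415/26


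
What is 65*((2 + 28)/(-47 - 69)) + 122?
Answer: 6101/58 ≈ 105.19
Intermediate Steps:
65*((2 + 28)/(-47 - 69)) + 122 = 65*(30/(-116)) + 122 = 65*(30*(-1/116)) + 122 = 65*(-15/58) + 122 = -975/58 + 122 = 6101/58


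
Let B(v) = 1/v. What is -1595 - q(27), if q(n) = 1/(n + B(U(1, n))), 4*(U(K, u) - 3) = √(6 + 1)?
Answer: -163460942/102481 - 4*√7/102481 ≈ -1595.0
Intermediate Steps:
U(K, u) = 3 + √7/4 (U(K, u) = 3 + √(6 + 1)/4 = 3 + √7/4)
B(v) = 1/v
q(n) = 1/(n + 1/(3 + √7/4))
-1595 - q(27) = -1595 - (12 + √7)/(4 + 27*(12 + √7)) = -1595 - (12 + √7)/(4 + (324 + 27*√7)) = -1595 - (12 + √7)/(328 + 27*√7)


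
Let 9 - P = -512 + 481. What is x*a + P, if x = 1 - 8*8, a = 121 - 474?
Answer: 22279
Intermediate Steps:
a = -353
x = -63 (x = 1 - 64 = -63)
P = 40 (P = 9 - (-512 + 481) = 9 - 1*(-31) = 9 + 31 = 40)
x*a + P = -63*(-353) + 40 = 22239 + 40 = 22279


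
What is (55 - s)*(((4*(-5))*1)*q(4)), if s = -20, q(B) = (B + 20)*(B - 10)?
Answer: 216000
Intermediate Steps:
q(B) = (-10 + B)*(20 + B) (q(B) = (20 + B)*(-10 + B) = (-10 + B)*(20 + B))
(55 - s)*(((4*(-5))*1)*q(4)) = (55 - 1*(-20))*(((4*(-5))*1)*(-200 + 4**2 + 10*4)) = (55 + 20)*((-20*1)*(-200 + 16 + 40)) = 75*(-20*(-144)) = 75*2880 = 216000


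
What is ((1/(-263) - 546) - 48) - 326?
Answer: -241961/263 ≈ -920.00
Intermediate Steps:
((1/(-263) - 546) - 48) - 326 = ((-1/263 - 546) - 48) - 326 = (-143599/263 - 48) - 326 = -156223/263 - 326 = -241961/263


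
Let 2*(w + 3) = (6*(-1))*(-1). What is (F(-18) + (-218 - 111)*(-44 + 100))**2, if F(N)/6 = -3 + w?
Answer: 340107364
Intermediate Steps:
w = 0 (w = -3 + ((6*(-1))*(-1))/2 = -3 + (-6*(-1))/2 = -3 + (1/2)*6 = -3 + 3 = 0)
F(N) = -18 (F(N) = 6*(-3 + 0) = 6*(-3) = -18)
(F(-18) + (-218 - 111)*(-44 + 100))**2 = (-18 + (-218 - 111)*(-44 + 100))**2 = (-18 - 329*56)**2 = (-18 - 18424)**2 = (-18442)**2 = 340107364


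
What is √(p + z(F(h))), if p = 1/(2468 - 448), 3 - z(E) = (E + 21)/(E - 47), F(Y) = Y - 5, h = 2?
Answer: √3428041/1010 ≈ 1.8332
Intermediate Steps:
F(Y) = -5 + Y
z(E) = 3 - (21 + E)/(-47 + E) (z(E) = 3 - (E + 21)/(E - 47) = 3 - (21 + E)/(-47 + E))
p = 1/2020 ≈ 0.00049505
√(p + z(F(h))) = √(1/2020 + 2*(-81 + (-5 + 2))/(-47 + (-5 + 2))) = √(1/2020 + 2*(-81 - 3)/(-47 - 3)) = √(1/2020 + 2*(-84)/(-50)) = √(1/2020 + 2*(-1/50)*(-84)) = √(1/2020 + 84/25) = √(33941/10100) = √3428041/1010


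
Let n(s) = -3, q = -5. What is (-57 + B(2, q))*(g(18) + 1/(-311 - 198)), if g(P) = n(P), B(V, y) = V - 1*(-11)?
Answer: 67232/509 ≈ 132.09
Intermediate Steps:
B(V, y) = 11 + V (B(V, y) = V + 11 = 11 + V)
g(P) = -3
(-57 + B(2, q))*(g(18) + 1/(-311 - 198)) = (-57 + (11 + 2))*(-3 + 1/(-311 - 198)) = (-57 + 13)*(-3 + 1/(-509)) = -44*(-3 - 1/509) = -44*(-1528/509) = 67232/509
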